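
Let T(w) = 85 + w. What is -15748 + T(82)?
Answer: -15581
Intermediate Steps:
-15748 + T(82) = -15748 + (85 + 82) = -15748 + 167 = -15581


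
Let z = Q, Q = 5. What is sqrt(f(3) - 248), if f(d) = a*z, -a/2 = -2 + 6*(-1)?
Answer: 2*I*sqrt(42) ≈ 12.961*I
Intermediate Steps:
z = 5
a = 16 (a = -2*(-2 + 6*(-1)) = -2*(-2 - 6) = -2*(-8) = 16)
f(d) = 80 (f(d) = 16*5 = 80)
sqrt(f(3) - 248) = sqrt(80 - 248) = sqrt(-168) = 2*I*sqrt(42)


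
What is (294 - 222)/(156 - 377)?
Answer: -72/221 ≈ -0.32579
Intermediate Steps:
(294 - 222)/(156 - 377) = 72/(-221) = 72*(-1/221) = -72/221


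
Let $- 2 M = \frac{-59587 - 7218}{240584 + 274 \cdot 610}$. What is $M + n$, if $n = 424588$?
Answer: $\frac{346229502229}{815448} \approx 4.2459 \cdot 10^{5}$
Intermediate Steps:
$M = \frac{66805}{815448}$ ($M = - \frac{\left(-59587 - 7218\right) \frac{1}{240584 + 274 \cdot 610}}{2} = - \frac{\left(-66805\right) \frac{1}{240584 + 167140}}{2} = - \frac{\left(-66805\right) \frac{1}{407724}}{2} = \left(- \frac{1}{2}\right) \left(- \frac{66805}{407724}\right) = \frac{66805}{815448} \approx 0.081924$)
$M + n = \frac{66805}{815448} + 424588 = \frac{346229502229}{815448}$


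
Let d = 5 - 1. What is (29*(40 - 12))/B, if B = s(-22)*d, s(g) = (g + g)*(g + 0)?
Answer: 203/968 ≈ 0.20971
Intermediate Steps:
s(g) = 2*g**2 (s(g) = (2*g)*g = 2*g**2)
d = 4
B = 3872 (B = (2*(-22)**2)*4 = (2*484)*4 = 968*4 = 3872)
(29*(40 - 12))/B = (29*(40 - 12))/3872 = (29*28)*(1/3872) = 812*(1/3872) = 203/968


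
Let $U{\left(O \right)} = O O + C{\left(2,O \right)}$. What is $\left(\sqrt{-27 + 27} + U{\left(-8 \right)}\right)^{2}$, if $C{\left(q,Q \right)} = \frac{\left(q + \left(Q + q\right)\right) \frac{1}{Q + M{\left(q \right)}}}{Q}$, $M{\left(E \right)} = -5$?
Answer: $\frac{2765569}{676} \approx 4091.1$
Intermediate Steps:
$C{\left(q,Q \right)} = \frac{Q + 2 q}{Q \left(-5 + Q\right)}$ ($C{\left(q,Q \right)} = \frac{\left(q + \left(Q + q\right)\right) \frac{1}{Q - 5}}{Q} = \frac{\left(Q + 2 q\right) \frac{1}{-5 + Q}}{Q} = \frac{\frac{1}{-5 + Q} \left(Q + 2 q\right)}{Q} = \frac{Q + 2 q}{Q \left(-5 + Q\right)}$)
$U{\left(O \right)} = O^{2} + \frac{4 + O}{O \left(-5 + O\right)}$ ($U{\left(O \right)} = O O + \frac{O + 2 \cdot 2}{O \left(-5 + O\right)} = O^{2} + \frac{O + 4}{O \left(-5 + O\right)} = O^{2} + \frac{4 + O}{O \left(-5 + O\right)}$)
$\left(\sqrt{-27 + 27} + U{\left(-8 \right)}\right)^{2} = \left(\sqrt{-27 + 27} + \frac{4 - 8 + \left(-8\right)^{3} \left(-5 - 8\right)}{\left(-8\right) \left(-5 - 8\right)}\right)^{2} = \left(\sqrt{0} - \frac{4 - 8 - -6656}{8 \left(-13\right)}\right)^{2} = \left(0 - - \frac{4 - 8 + 6656}{104}\right)^{2} = \left(0 - \left(- \frac{1}{104}\right) 6652\right)^{2} = \left(0 + \frac{1663}{26}\right)^{2} = \left(\frac{1663}{26}\right)^{2} = \frac{2765569}{676}$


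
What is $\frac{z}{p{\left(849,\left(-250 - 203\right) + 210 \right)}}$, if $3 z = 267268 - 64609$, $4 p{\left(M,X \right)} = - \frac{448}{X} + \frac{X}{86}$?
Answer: $- \frac{5646890376}{20521} \approx -2.7518 \cdot 10^{5}$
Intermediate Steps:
$p{\left(M,X \right)} = - \frac{112}{X} + \frac{X}{344}$ ($p{\left(M,X \right)} = \frac{- \frac{448}{X} + \frac{X}{86}}{4} = - \frac{112}{X} + \frac{X}{344}$)
$z = 67553$ ($z = \frac{267268 - 64609}{3} = \frac{1}{3} \cdot 202659 = 67553$)
$\frac{z}{p{\left(849,\left(-250 - 203\right) + 210 \right)}} = \frac{67553}{- \frac{112}{\left(-250 - 203\right) + 210} + \frac{\left(-250 - 203\right) + 210}{344}} = \frac{67553}{- \frac{112}{-453 + 210} + \frac{-453 + 210}{344}} = \frac{67553}{- \frac{112}{-243} + \frac{1}{344} \left(-243\right)} = \frac{67553}{\left(-112\right) \left(- \frac{1}{243}\right) - \frac{243}{344}} = \frac{67553}{\frac{112}{243} - \frac{243}{344}} = \frac{67553}{- \frac{20521}{83592}} = 67553 \left(- \frac{83592}{20521}\right) = - \frac{5646890376}{20521}$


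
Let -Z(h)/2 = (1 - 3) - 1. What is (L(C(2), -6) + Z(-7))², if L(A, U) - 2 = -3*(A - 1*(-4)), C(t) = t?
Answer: 100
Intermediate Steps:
L(A, U) = -10 - 3*A (L(A, U) = 2 - 3*(A - 1*(-4)) = 2 - 3*(A + 4) = 2 - 3*(4 + A) = 2 + (-12 - 3*A) = -10 - 3*A)
Z(h) = 6 (Z(h) = -2*((1 - 3) - 1) = -2*(-2 - 1) = -2*(-3) = 6)
(L(C(2), -6) + Z(-7))² = ((-10 - 3*2) + 6)² = ((-10 - 6) + 6)² = (-16 + 6)² = (-10)² = 100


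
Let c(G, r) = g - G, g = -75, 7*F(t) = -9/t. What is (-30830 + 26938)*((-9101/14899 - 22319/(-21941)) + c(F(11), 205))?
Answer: 1042316673241384/3595888549 ≈ 2.8986e+5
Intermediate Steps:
F(t) = -9/(7*t) (F(t) = (-9/t)/7 = -9/(7*t))
c(G, r) = -75 - G
(-30830 + 26938)*((-9101/14899 - 22319/(-21941)) + c(F(11), 205)) = (-30830 + 26938)*((-9101/14899 - 22319/(-21941)) + (-75 - (-9)/(7*11))) = -3892*((-9101*1/14899 - 22319*(-1/21941)) + (-75 - (-9)/(7*11))) = -3892*((-9101/14899 + 22319/21941) + (-75 - 1*(-9/77))) = -3892*(132845740/326898959 + (-75 + 9/77)) = -3892*(132845740/326898959 - 5766/77) = -3892*(-1874670275614/25171219843) = 1042316673241384/3595888549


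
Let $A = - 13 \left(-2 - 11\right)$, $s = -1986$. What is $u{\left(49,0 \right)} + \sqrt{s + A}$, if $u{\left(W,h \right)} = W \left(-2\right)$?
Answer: $-98 + i \sqrt{1817} \approx -98.0 + 42.626 i$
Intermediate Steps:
$u{\left(W,h \right)} = - 2 W$
$A = 169$ ($A = \left(-13\right) \left(-13\right) = 169$)
$u{\left(49,0 \right)} + \sqrt{s + A} = \left(-2\right) 49 + \sqrt{-1986 + 169} = -98 + \sqrt{-1817} = -98 + i \sqrt{1817}$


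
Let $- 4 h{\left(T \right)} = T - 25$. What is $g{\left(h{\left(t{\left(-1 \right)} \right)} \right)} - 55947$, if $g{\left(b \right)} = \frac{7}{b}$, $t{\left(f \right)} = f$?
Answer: $- \frac{727297}{13} \approx -55946.0$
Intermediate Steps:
$h{\left(T \right)} = \frac{25}{4} - \frac{T}{4}$ ($h{\left(T \right)} = - \frac{T - 25}{4} = - \frac{-25 + T}{4} = \frac{25}{4} - \frac{T}{4}$)
$g{\left(h{\left(t{\left(-1 \right)} \right)} \right)} - 55947 = \frac{7}{\frac{25}{4} - - \frac{1}{4}} - 55947 = \frac{7}{\frac{25}{4} + \frac{1}{4}} - 55947 = \frac{7}{\frac{13}{2}} - 55947 = 7 \cdot \frac{2}{13} - 55947 = \frac{14}{13} - 55947 = - \frac{727297}{13}$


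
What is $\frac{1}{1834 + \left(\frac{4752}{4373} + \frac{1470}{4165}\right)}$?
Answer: $\frac{74341}{136448416} \approx 0.00054483$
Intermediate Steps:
$\frac{1}{1834 + \left(\frac{4752}{4373} + \frac{1470}{4165}\right)} = \frac{1}{1834 + \left(4752 \cdot \frac{1}{4373} + 1470 \cdot \frac{1}{4165}\right)} = \frac{1}{1834 + \left(\frac{4752}{4373} + \frac{6}{17}\right)} = \frac{1}{1834 + \frac{107022}{74341}} = \frac{1}{\frac{136448416}{74341}} = \frac{74341}{136448416}$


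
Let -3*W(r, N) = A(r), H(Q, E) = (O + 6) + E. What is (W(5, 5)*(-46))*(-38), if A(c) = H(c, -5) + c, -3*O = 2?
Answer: -27968/9 ≈ -3107.6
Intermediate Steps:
O = -2/3 (O = -1/3*2 = -2/3 ≈ -0.66667)
H(Q, E) = 16/3 + E (H(Q, E) = (-2/3 + 6) + E = 16/3 + E)
A(c) = 1/3 + c (A(c) = (16/3 - 5) + c = 1/3 + c)
W(r, N) = -1/9 - r/3 (W(r, N) = -(1/3 + r)/3 = -1/9 - r/3)
(W(5, 5)*(-46))*(-38) = ((-1/9 - 1/3*5)*(-46))*(-38) = ((-1/9 - 5/3)*(-46))*(-38) = -16/9*(-46)*(-38) = (736/9)*(-38) = -27968/9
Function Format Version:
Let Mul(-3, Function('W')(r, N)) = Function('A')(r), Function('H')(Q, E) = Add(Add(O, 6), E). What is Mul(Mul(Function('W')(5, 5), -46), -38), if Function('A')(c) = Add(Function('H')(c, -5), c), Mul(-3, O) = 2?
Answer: Rational(-27968, 9) ≈ -3107.6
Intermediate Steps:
O = Rational(-2, 3) (O = Mul(Rational(-1, 3), 2) = Rational(-2, 3) ≈ -0.66667)
Function('H')(Q, E) = Add(Rational(16, 3), E) (Function('H')(Q, E) = Add(Add(Rational(-2, 3), 6), E) = Add(Rational(16, 3), E))
Function('A')(c) = Add(Rational(1, 3), c) (Function('A')(c) = Add(Add(Rational(16, 3), -5), c) = Add(Rational(1, 3), c))
Function('W')(r, N) = Add(Rational(-1, 9), Mul(Rational(-1, 3), r)) (Function('W')(r, N) = Mul(Rational(-1, 3), Add(Rational(1, 3), r)) = Add(Rational(-1, 9), Mul(Rational(-1, 3), r)))
Mul(Mul(Function('W')(5, 5), -46), -38) = Mul(Mul(Add(Rational(-1, 9), Mul(Rational(-1, 3), 5)), -46), -38) = Mul(Mul(Add(Rational(-1, 9), Rational(-5, 3)), -46), -38) = Mul(Mul(Rational(-16, 9), -46), -38) = Mul(Rational(736, 9), -38) = Rational(-27968, 9)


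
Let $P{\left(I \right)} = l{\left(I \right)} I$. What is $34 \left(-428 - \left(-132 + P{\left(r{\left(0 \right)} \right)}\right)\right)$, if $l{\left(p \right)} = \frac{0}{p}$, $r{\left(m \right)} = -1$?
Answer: $-10064$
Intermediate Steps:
$l{\left(p \right)} = 0$
$P{\left(I \right)} = 0$ ($P{\left(I \right)} = 0 I = 0$)
$34 \left(-428 - \left(-132 + P{\left(r{\left(0 \right)} \right)}\right)\right) = 34 \left(-428 + \left(132 - 0\right)\right) = 34 \left(-428 + \left(132 + 0\right)\right) = 34 \left(-428 + 132\right) = 34 \left(-296\right) = -10064$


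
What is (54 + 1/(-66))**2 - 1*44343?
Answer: -180463139/4356 ≈ -41429.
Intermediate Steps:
(54 + 1/(-66))**2 - 1*44343 = (54 - 1/66)**2 - 44343 = (3563/66)**2 - 44343 = 12694969/4356 - 44343 = -180463139/4356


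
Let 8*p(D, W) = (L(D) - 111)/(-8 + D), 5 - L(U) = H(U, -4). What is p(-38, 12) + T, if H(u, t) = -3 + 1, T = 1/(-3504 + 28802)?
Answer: 82230/290927 ≈ 0.28265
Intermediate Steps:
T = 1/25298 ≈ 3.9529e-5
H(u, t) = -2
L(U) = 7 (L(U) = 5 - 1*(-2) = 5 + 2 = 7)
p(D, W) = -13/(-8 + D) (p(D, W) = ((7 - 111)/(-8 + D))/8 = (-104/(-8 + D))/8 = -13/(-8 + D))
p(-38, 12) + T = -13/(-8 - 38) + 1/25298 = -13/(-46) + 1/25298 = -13*(-1/46) + 1/25298 = 13/46 + 1/25298 = 82230/290927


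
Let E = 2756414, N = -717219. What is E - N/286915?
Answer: 790857240029/286915 ≈ 2.7564e+6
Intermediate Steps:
E - N/286915 = 2756414 - (-717219)/286915 = 2756414 - 1*(-717219/286915) = 2756414 + 717219/286915 = 790857240029/286915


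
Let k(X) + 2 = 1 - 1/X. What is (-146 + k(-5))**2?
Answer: 538756/25 ≈ 21550.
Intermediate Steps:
k(X) = -1 - 1/X (k(X) = -2 + (1 - 1/X) = -1 - 1/X)
(-146 + k(-5))**2 = (-146 + (-1 - 1*(-5))/(-5))**2 = (-146 - (-1 + 5)/5)**2 = (-146 - 1/5*4)**2 = (-146 - 4/5)**2 = (-734/5)**2 = 538756/25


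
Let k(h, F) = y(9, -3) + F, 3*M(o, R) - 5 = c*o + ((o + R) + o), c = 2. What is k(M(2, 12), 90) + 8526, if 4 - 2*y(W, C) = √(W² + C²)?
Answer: 8618 - 3*√10/2 ≈ 8613.3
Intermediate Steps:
y(W, C) = 2 - √(C² + W²)/2 (y(W, C) = 2 - √(W² + C²)/2 = 2 - √(C² + W²)/2)
M(o, R) = 5/3 + R/3 + 4*o/3 (M(o, R) = 5/3 + (2*o + ((o + R) + o))/3 = 5/3 + (2*o + ((R + o) + o))/3 = 5/3 + (2*o + (R + 2*o))/3 = 5/3 + (R + 4*o)/3 = 5/3 + (R/3 + 4*o/3) = 5/3 + R/3 + 4*o/3)
k(h, F) = 2 + F - 3*√10/2 (k(h, F) = (2 - √((-3)² + 9²)/2) + F = (2 - √(9 + 81)/2) + F = (2 - 3*√10/2) + F = 2 + F - 3*√10/2)
k(M(2, 12), 90) + 8526 = (2 + 90 - 3*√10/2) + 8526 = (92 - 3*√10/2) + 8526 = 8618 - 3*√10/2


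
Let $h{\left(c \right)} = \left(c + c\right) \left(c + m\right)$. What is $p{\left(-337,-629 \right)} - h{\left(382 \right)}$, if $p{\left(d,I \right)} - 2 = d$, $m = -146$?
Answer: $-180639$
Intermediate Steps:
$p{\left(d,I \right)} = 2 + d$
$h{\left(c \right)} = 2 c \left(-146 + c\right)$ ($h{\left(c \right)} = \left(c + c\right) \left(c - 146\right) = 2 c \left(-146 + c\right)$)
$p{\left(-337,-629 \right)} - h{\left(382 \right)} = \left(2 - 337\right) - 2 \cdot 382 \left(-146 + 382\right) = -335 - 2 \cdot 382 \cdot 236 = -335 - 180304 = -180639$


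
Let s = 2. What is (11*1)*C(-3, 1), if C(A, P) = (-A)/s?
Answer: 33/2 ≈ 16.500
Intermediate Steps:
C(A, P) = -A/2
(11*1)*C(-3, 1) = (11*1)*(-1/2*(-3)) = 11*(3/2) = 33/2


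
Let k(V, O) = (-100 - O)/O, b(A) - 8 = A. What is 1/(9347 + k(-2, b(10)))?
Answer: 9/84064 ≈ 0.00010706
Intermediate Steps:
b(A) = 8 + A
k(V, O) = (-100 - O)/O
1/(9347 + k(-2, b(10))) = 1/(9347 + (-100 - (8 + 10))/(8 + 10)) = 1/(9347 + (-100 - 1*18)/18) = 1/(9347 + (-100 - 18)/18) = 1/(9347 + (1/18)*(-118)) = 1/(9347 - 59/9) = 1/(84064/9) = 9/84064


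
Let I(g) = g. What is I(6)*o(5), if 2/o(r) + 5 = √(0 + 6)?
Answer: -60/19 - 12*√6/19 ≈ -4.7049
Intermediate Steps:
o(r) = 2/(-5 + √6) (o(r) = 2/(-5 + √(0 + 6)) = 2/(-5 + √6))
I(6)*o(5) = 6*(-10/19 - 2*√6/19) = -60/19 - 12*√6/19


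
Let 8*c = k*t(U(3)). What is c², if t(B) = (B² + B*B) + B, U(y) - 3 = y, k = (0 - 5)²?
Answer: 950625/16 ≈ 59414.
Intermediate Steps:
k = 25 (k = (-5)² = 25)
U(y) = 3 + y
t(B) = B + 2*B² (t(B) = (B² + B²) + B = 2*B² + B = B + 2*B²)
c = 975/4 (c = (25*((3 + 3)*(1 + 2*(3 + 3))))/8 = (25*(6*(1 + 2*6)))/8 = (25*(6*(1 + 12)))/8 = (25*(6*13))/8 = (25*78)/8 = (⅛)*1950 = 975/4 ≈ 243.75)
c² = (975/4)² = 950625/16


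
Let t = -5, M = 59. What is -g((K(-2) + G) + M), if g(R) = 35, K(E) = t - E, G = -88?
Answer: -35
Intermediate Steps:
K(E) = -5 - E
-g((K(-2) + G) + M) = -1*35 = -35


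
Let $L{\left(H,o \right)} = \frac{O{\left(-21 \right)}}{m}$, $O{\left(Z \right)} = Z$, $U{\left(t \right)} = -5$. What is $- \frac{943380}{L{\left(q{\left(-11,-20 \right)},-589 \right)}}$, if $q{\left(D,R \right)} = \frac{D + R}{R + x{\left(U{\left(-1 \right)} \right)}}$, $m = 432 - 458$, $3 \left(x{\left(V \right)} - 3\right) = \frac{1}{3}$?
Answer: $- \frac{8175960}{7} \approx -1.168 \cdot 10^{6}$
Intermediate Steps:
$x{\left(V \right)} = \frac{28}{9}$ ($x{\left(V \right)} = 3 + \frac{1}{3 \cdot 3} = 3 + \frac{1}{3} \cdot \frac{1}{3} = 3 + \frac{1}{9} = \frac{28}{9}$)
$m = -26$
$q{\left(D,R \right)} = \frac{D + R}{\frac{28}{9} + R}$ ($q{\left(D,R \right)} = \frac{D + R}{R + \frac{28}{9}} = \frac{D + R}{\frac{28}{9} + R}$)
$L{\left(H,o \right)} = \frac{21}{26}$ ($L{\left(H,o \right)} = - \frac{21}{-26} = \left(-21\right) \left(- \frac{1}{26}\right) = \frac{21}{26}$)
$- \frac{943380}{L{\left(q{\left(-11,-20 \right)},-589 \right)}} = - \frac{943380}{\frac{21}{26}} = \left(-943380\right) \frac{26}{21} = - \frac{8175960}{7}$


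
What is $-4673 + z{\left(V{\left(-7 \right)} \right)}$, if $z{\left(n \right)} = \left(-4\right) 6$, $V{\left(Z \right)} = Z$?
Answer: $-4697$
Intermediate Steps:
$z{\left(n \right)} = -24$
$-4673 + z{\left(V{\left(-7 \right)} \right)} = -4673 - 24 = -4697$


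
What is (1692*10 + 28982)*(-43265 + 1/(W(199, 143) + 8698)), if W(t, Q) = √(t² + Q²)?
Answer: -75064098977449512/37797577 - 114755*√2402/37797577 ≈ -1.9859e+9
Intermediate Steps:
W(t, Q) = √(Q² + t²)
(1692*10 + 28982)*(-43265 + 1/(W(199, 143) + 8698)) = (1692*10 + 28982)*(-43265 + 1/(√(143² + 199²) + 8698)) = (16920 + 28982)*(-43265 + 1/(√(20449 + 39601) + 8698)) = 45902*(-43265 + 1/(√60050 + 8698)) = 45902*(-43265 + 1/(5*√2402 + 8698)) = 45902*(-43265 + 1/(8698 + 5*√2402)) = -1985950030 + 45902/(8698 + 5*√2402)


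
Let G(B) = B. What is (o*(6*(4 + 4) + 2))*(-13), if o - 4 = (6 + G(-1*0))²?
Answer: -26000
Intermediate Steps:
o = 40 (o = 4 + (6 - 1*0)² = 4 + (6 + 0)² = 4 + 6² = 4 + 36 = 40)
(o*(6*(4 + 4) + 2))*(-13) = (40*(6*(4 + 4) + 2))*(-13) = (40*(6*8 + 2))*(-13) = (40*(48 + 2))*(-13) = (40*50)*(-13) = 2000*(-13) = -26000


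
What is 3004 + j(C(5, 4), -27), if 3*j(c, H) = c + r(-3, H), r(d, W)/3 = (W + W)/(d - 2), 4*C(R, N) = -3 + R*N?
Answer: 180973/60 ≈ 3016.2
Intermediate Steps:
C(R, N) = -3/4 + N*R/4 (C(R, N) = (-3 + R*N)/4 = (-3 + N*R)/4 = -3/4 + N*R/4)
r(d, W) = 6*W/(-2 + d) (r(d, W) = 3*((W + W)/(d - 2)) = 3*((2*W)/(-2 + d)) = 3*(2*W/(-2 + d)) = 6*W/(-2 + d))
j(c, H) = -2*H/5 + c/3 (j(c, H) = (c + 6*H/(-2 - 3))/3 = (c + 6*H/(-5))/3 = (c + 6*H*(-1/5))/3 = (c - 6*H/5)/3 = -2*H/5 + c/3)
3004 + j(C(5, 4), -27) = 3004 + (-2/5*(-27) + (-3/4 + (1/4)*4*5)/3) = 3004 + (54/5 + (-3/4 + 5)/3) = 3004 + (54/5 + (1/3)*(17/4)) = 3004 + (54/5 + 17/12) = 3004 + 733/60 = 180973/60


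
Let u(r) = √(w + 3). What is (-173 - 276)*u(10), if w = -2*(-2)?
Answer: -449*√7 ≈ -1187.9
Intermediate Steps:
w = 4
u(r) = √7 (u(r) = √(4 + 3) = √7)
(-173 - 276)*u(10) = (-173 - 276)*√7 = -449*√7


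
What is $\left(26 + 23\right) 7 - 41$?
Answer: $302$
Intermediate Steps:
$\left(26 + 23\right) 7 - 41 = 49 \cdot 7 - 41 = 343 - 41 = 302$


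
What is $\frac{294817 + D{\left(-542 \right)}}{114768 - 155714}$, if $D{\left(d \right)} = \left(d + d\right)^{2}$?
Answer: $- \frac{1469873}{40946} \approx -35.898$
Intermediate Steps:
$D{\left(d \right)} = 4 d^{2}$ ($D{\left(d \right)} = \left(2 d\right)^{2} = 4 d^{2}$)
$\frac{294817 + D{\left(-542 \right)}}{114768 - 155714} = \frac{294817 + 4 \left(-542\right)^{2}}{114768 - 155714} = \frac{294817 + 4 \cdot 293764}{-40946} = \left(294817 + 1175056\right) \left(- \frac{1}{40946}\right) = 1469873 \left(- \frac{1}{40946}\right) = - \frac{1469873}{40946}$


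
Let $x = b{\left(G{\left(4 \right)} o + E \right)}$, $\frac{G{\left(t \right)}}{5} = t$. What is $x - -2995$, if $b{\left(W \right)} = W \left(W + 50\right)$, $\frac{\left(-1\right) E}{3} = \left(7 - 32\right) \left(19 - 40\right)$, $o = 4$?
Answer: $2163270$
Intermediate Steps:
$G{\left(t \right)} = 5 t$
$E = -1575$ ($E = - 3 \left(7 - 32\right) \left(19 - 40\right) = - 3 \left(\left(-25\right) \left(-21\right)\right) = \left(-3\right) 525 = -1575$)
$b{\left(W \right)} = W \left(50 + W\right)$
$x = 2160275$ ($x = \left(5 \cdot 4 \cdot 4 - 1575\right) \left(50 - \left(1575 - 5 \cdot 4 \cdot 4\right)\right) = \left(20 \cdot 4 - 1575\right) \left(50 + \left(20 \cdot 4 - 1575\right)\right) = \left(80 - 1575\right) \left(50 + \left(80 - 1575\right)\right) = - 1495 \left(50 - 1495\right) = \left(-1495\right) \left(-1445\right) = 2160275$)
$x - -2995 = 2160275 - -2995 = 2160275 + 2995 = 2163270$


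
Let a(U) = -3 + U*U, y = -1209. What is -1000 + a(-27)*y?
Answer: -878734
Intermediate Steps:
a(U) = -3 + U²
-1000 + a(-27)*y = -1000 + (-3 + (-27)²)*(-1209) = -1000 + (-3 + 729)*(-1209) = -1000 + 726*(-1209) = -1000 - 877734 = -878734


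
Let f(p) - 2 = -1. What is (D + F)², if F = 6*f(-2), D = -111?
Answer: 11025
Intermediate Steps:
f(p) = 1 (f(p) = 2 - 1 = 1)
F = 6 (F = 6*1 = 6)
(D + F)² = (-111 + 6)² = (-105)² = 11025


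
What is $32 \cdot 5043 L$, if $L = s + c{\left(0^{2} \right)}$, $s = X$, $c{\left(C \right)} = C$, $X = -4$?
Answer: $-645504$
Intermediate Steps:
$s = -4$
$L = -4$ ($L = -4 + 0^{2} = -4 + 0 = -4$)
$32 \cdot 5043 L = 32 \cdot 5043 \left(-4\right) = 161376 \left(-4\right) = -645504$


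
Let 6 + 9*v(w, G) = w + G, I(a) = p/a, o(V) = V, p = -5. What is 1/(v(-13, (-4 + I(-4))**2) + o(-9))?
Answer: -48/493 ≈ -0.097363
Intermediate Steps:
I(a) = -5/a
v(w, G) = -2/3 + G/9 + w/9 (v(w, G) = -2/3 + (w + G)/9 = -2/3 + (G + w)/9 = -2/3 + (G/9 + w/9) = -2/3 + G/9 + w/9)
1/(v(-13, (-4 + I(-4))**2) + o(-9)) = 1/((-2/3 + (-4 - 5/(-4))**2/9 + (1/9)*(-13)) - 9) = 1/((-2/3 + (-4 - 5*(-1/4))**2/9 - 13/9) - 9) = 1/((-2/3 + (-4 + 5/4)**2/9 - 13/9) - 9) = 1/((-2/3 + (-11/4)**2/9 - 13/9) - 9) = 1/((-2/3 + (1/9)*(121/16) - 13/9) - 9) = 1/((-2/3 + 121/144 - 13/9) - 9) = 1/(-61/48 - 9) = 1/(-493/48) = -48/493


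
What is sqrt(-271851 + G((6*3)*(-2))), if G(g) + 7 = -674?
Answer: 2*I*sqrt(68133) ≈ 522.05*I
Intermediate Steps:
G(g) = -681 (G(g) = -7 - 674 = -681)
sqrt(-271851 + G((6*3)*(-2))) = sqrt(-271851 - 681) = sqrt(-272532) = 2*I*sqrt(68133)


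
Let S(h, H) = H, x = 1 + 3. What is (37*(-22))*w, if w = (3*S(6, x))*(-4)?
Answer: 39072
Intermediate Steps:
x = 4
w = -48 (w = (3*4)*(-4) = 12*(-4) = -48)
(37*(-22))*w = (37*(-22))*(-48) = -814*(-48) = 39072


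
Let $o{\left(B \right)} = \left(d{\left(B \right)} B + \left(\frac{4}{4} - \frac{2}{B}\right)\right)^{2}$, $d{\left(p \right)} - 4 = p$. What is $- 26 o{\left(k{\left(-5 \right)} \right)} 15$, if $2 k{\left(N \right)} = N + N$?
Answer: $- \frac{79872}{5} \approx -15974.0$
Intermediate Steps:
$k{\left(N \right)} = N$ ($k{\left(N \right)} = \frac{N + N}{2} = \frac{2 N}{2} = N$)
$d{\left(p \right)} = 4 + p$
$o{\left(B \right)} = \left(1 - \frac{2}{B} + B \left(4 + B\right)\right)^{2}$ ($o{\left(B \right)} = \left(\left(4 + B\right) B + \left(\frac{4}{4} - \frac{2}{B}\right)\right)^{2} = \left(B \left(4 + B\right) + \left(4 \cdot \frac{1}{4} - \frac{2}{B}\right)\right)^{2} = \left(B \left(4 + B\right) + \left(1 - \frac{2}{B}\right)\right)^{2} = \left(1 - \frac{2}{B} + B \left(4 + B\right)\right)^{2}$)
$- 26 o{\left(k{\left(-5 \right)} \right)} 15 = - 26 \frac{\left(-2 - 5 + \left(-5\right)^{2} \left(4 - 5\right)\right)^{2}}{25} \cdot 15 = - 26 \frac{\left(-2 - 5 + 25 \left(-1\right)\right)^{2}}{25} \cdot 15 = - 26 \frac{\left(-2 - 5 - 25\right)^{2}}{25} \cdot 15 = - 26 \frac{\left(-32\right)^{2}}{25} \cdot 15 = - 26 \cdot \frac{1}{25} \cdot 1024 \cdot 15 = \left(-26\right) \frac{1024}{25} \cdot 15 = \left(- \frac{26624}{25}\right) 15 = - \frac{79872}{5}$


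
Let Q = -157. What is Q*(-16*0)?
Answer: 0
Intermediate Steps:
Q*(-16*0) = -(-628)*4*0 = -(-628)*0 = -157*0 = 0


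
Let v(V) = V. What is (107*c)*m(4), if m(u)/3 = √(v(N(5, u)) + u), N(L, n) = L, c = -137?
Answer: -131931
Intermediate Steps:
m(u) = 3*√(5 + u)
(107*c)*m(4) = (107*(-137))*(3*√(5 + 4)) = -43977*√9 = -43977*3 = -14659*9 = -131931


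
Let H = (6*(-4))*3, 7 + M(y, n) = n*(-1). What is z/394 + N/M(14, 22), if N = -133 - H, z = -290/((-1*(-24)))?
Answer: 284203/137112 ≈ 2.0728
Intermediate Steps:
M(y, n) = -7 - n (M(y, n) = -7 + n*(-1) = -7 - n)
H = -72 (H = -24*3 = -72)
z = -145/12 (z = -290/24 = -290*1/24 = -145/12 ≈ -12.083)
N = -61 (N = -133 - 1*(-72) = -133 + 72 = -61)
z/394 + N/M(14, 22) = -145/12/394 - 61/(-7 - 1*22) = -145/12*1/394 - 61/(-7 - 22) = -145/4728 - 61/(-29) = -145/4728 - 61*(-1/29) = -145/4728 + 61/29 = 284203/137112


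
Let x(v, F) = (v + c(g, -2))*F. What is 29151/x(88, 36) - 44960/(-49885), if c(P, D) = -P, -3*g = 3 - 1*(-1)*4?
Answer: 106693837/10815068 ≈ 9.8653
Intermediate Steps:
g = -7/3 (g = -(3 - 1*(-1)*4)/3 = -(3 + 1*4)/3 = -(3 + 4)/3 = -1/3*7 = -7/3 ≈ -2.3333)
x(v, F) = F*(7/3 + v) (x(v, F) = (v - 1*(-7/3))*F = (v + 7/3)*F = (7/3 + v)*F = F*(7/3 + v))
29151/x(88, 36) - 44960/(-49885) = 29151/(((1/3)*36*(7 + 3*88))) - 44960/(-49885) = 29151/(((1/3)*36*(7 + 264))) - 44960*(-1/49885) = 29151/(((1/3)*36*271)) + 8992/9977 = 29151/3252 + 8992/9977 = 29151*(1/3252) + 8992/9977 = 9717/1084 + 8992/9977 = 106693837/10815068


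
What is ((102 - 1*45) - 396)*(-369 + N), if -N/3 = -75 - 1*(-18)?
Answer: 67122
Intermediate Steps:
N = 171 (N = -3*(-75 - 1*(-18)) = -3*(-75 + 18) = -3*(-57) = 171)
((102 - 1*45) - 396)*(-369 + N) = ((102 - 1*45) - 396)*(-369 + 171) = ((102 - 45) - 396)*(-198) = (57 - 396)*(-198) = -339*(-198) = 67122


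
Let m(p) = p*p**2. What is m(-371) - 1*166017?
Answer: -51230828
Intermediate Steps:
m(p) = p**3
m(-371) - 1*166017 = (-371)**3 - 1*166017 = -51064811 - 166017 = -51230828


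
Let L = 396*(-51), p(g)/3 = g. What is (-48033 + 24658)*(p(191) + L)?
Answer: 458687625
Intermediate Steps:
p(g) = 3*g
L = -20196
(-48033 + 24658)*(p(191) + L) = (-48033 + 24658)*(3*191 - 20196) = -23375*(573 - 20196) = -23375*(-19623) = 458687625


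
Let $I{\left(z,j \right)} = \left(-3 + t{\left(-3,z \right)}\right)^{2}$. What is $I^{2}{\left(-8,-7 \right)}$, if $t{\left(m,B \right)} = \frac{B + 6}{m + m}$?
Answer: $\frac{4096}{81} \approx 50.568$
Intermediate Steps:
$t{\left(m,B \right)} = \frac{6 + B}{2 m}$
$I{\left(z,j \right)} = \left(-4 - \frac{z}{6}\right)^{2}$ ($I{\left(z,j \right)} = \left(-3 + \frac{6 + z}{2 \left(-3\right)}\right)^{2} = \left(-3 + \frac{1}{2} \left(- \frac{1}{3}\right) \left(6 + z\right)\right)^{2} = \left(-3 - \left(1 + \frac{z}{6}\right)\right)^{2} = \left(-4 - \frac{z}{6}\right)^{2}$)
$I^{2}{\left(-8,-7 \right)} = \left(\frac{\left(24 - 8\right)^{2}}{36}\right)^{2} = \left(\frac{16^{2}}{36}\right)^{2} = \left(\frac{1}{36} \cdot 256\right)^{2} = \left(\frac{64}{9}\right)^{2} = \frac{4096}{81}$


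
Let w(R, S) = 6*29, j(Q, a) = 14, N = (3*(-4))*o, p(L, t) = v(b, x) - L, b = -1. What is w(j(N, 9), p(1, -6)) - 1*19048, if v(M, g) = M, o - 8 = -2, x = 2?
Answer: -18874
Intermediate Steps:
o = 6 (o = 8 - 2 = 6)
p(L, t) = -1 - L
N = -72 (N = (3*(-4))*6 = -12*6 = -72)
w(R, S) = 174
w(j(N, 9), p(1, -6)) - 1*19048 = 174 - 1*19048 = 174 - 19048 = -18874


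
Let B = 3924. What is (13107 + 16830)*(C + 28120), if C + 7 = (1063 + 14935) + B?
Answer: 1438023795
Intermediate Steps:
C = 19915 (C = -7 + ((1063 + 14935) + 3924) = -7 + (15998 + 3924) = -7 + 19922 = 19915)
(13107 + 16830)*(C + 28120) = (13107 + 16830)*(19915 + 28120) = 29937*48035 = 1438023795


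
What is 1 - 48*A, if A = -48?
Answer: 2305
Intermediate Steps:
1 - 48*A = 1 - 48*(-48) = 1 + 2304 = 2305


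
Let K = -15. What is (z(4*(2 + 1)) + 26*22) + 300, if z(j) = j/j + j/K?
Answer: 4361/5 ≈ 872.20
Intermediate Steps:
z(j) = 1 - j/15 (z(j) = j/j + j/(-15) = 1 + j*(-1/15) = 1 - j/15)
(z(4*(2 + 1)) + 26*22) + 300 = ((1 - 4*(2 + 1)/15) + 26*22) + 300 = ((1 - 4*3/15) + 572) + 300 = ((1 - 1/15*12) + 572) + 300 = ((1 - 4/5) + 572) + 300 = (1/5 + 572) + 300 = 2861/5 + 300 = 4361/5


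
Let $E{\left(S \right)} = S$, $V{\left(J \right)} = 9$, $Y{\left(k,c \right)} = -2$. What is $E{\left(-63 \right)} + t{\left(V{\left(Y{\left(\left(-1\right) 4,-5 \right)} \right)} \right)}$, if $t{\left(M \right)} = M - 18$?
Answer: $-72$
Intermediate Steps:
$t{\left(M \right)} = -18 + M$
$E{\left(-63 \right)} + t{\left(V{\left(Y{\left(\left(-1\right) 4,-5 \right)} \right)} \right)} = -63 + \left(-18 + 9\right) = -63 - 9 = -72$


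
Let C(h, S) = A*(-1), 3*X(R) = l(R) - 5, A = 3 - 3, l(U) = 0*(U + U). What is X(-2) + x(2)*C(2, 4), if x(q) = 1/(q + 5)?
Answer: -5/3 ≈ -1.6667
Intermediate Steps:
l(U) = 0 (l(U) = 0*(2*U) = 0)
x(q) = 1/(5 + q)
A = 0
X(R) = -5/3 (X(R) = (0 - 5)/3 = (1/3)*(-5) = -5/3)
C(h, S) = 0 (C(h, S) = 0*(-1) = 0)
X(-2) + x(2)*C(2, 4) = -5/3 + 0/(5 + 2) = -5/3 + 0/7 = -5/3 + (1/7)*0 = -5/3 + 0 = -5/3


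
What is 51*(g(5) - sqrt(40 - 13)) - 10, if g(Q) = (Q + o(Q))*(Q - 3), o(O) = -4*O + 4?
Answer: -1132 - 153*sqrt(3) ≈ -1397.0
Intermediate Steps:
o(O) = 4 - 4*O
g(Q) = (-3 + Q)*(4 - 3*Q) (g(Q) = (Q + (4 - 4*Q))*(Q - 3) = (4 - 3*Q)*(-3 + Q) = (-3 + Q)*(4 - 3*Q))
51*(g(5) - sqrt(40 - 13)) - 10 = 51*((-12 - 3*5**2 + 13*5) - sqrt(40 - 13)) - 10 = 51*((-12 - 3*25 + 65) - sqrt(27)) - 10 = 51*((-12 - 75 + 65) - 3*sqrt(3)) - 10 = 51*(-22 - 3*sqrt(3)) - 10 = (-1122 - 153*sqrt(3)) - 10 = -1132 - 153*sqrt(3)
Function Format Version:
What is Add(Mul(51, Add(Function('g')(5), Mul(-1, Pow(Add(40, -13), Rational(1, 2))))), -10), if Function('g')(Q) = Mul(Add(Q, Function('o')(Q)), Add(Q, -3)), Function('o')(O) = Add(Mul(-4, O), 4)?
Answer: Add(-1132, Mul(-153, Pow(3, Rational(1, 2)))) ≈ -1397.0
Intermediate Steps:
Function('o')(O) = Add(4, Mul(-4, O))
Function('g')(Q) = Mul(Add(-3, Q), Add(4, Mul(-3, Q))) (Function('g')(Q) = Mul(Add(Q, Add(4, Mul(-4, Q))), Add(Q, -3)) = Mul(Add(4, Mul(-3, Q)), Add(-3, Q)) = Mul(Add(-3, Q), Add(4, Mul(-3, Q))))
Add(Mul(51, Add(Function('g')(5), Mul(-1, Pow(Add(40, -13), Rational(1, 2))))), -10) = Add(Mul(51, Add(Add(-12, Mul(-3, Pow(5, 2)), Mul(13, 5)), Mul(-1, Pow(Add(40, -13), Rational(1, 2))))), -10) = Add(Mul(51, Add(Add(-12, Mul(-3, 25), 65), Mul(-1, Pow(27, Rational(1, 2))))), -10) = Add(Mul(51, Add(Add(-12, -75, 65), Mul(-1, Mul(3, Pow(3, Rational(1, 2)))))), -10) = Add(Mul(51, Add(-22, Mul(-3, Pow(3, Rational(1, 2))))), -10) = Add(Add(-1122, Mul(-153, Pow(3, Rational(1, 2)))), -10) = Add(-1132, Mul(-153, Pow(3, Rational(1, 2))))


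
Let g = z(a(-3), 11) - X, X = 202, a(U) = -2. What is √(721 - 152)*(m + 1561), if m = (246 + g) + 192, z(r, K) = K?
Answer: 1808*√569 ≈ 43128.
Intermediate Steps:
g = -191 (g = 11 - 1*202 = 11 - 202 = -191)
m = 247 (m = (246 - 191) + 192 = 55 + 192 = 247)
√(721 - 152)*(m + 1561) = √(721 - 152)*(247 + 1561) = √569*1808 = 1808*√569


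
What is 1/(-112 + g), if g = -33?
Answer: -1/145 ≈ -0.0068966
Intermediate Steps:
1/(-112 + g) = 1/(-112 - 33) = 1/(-145) = -1/145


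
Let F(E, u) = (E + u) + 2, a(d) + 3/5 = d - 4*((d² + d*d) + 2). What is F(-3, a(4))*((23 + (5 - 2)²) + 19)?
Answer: -34068/5 ≈ -6813.6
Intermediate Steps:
a(d) = -43/5 + d - 8*d² (a(d) = -⅗ + (d - 4*((d² + d*d) + 2)) = -⅗ + (d - 4*((d² + d²) + 2)) = -⅗ + (d - 4*(2*d² + 2)) = -⅗ + (d - 4*(2 + 2*d²)) = -⅗ + (d + (-8 - 8*d²)) = -⅗ + (-8 + d - 8*d²) = -43/5 + d - 8*d²)
F(E, u) = 2 + E + u
F(-3, a(4))*((23 + (5 - 2)²) + 19) = (2 - 3 + (-43/5 + 4 - 8*4²))*((23 + (5 - 2)²) + 19) = (2 - 3 + (-43/5 + 4 - 8*16))*((23 + 3²) + 19) = (2 - 3 + (-43/5 + 4 - 128))*((23 + 9) + 19) = (2 - 3 - 663/5)*(32 + 19) = -668/5*51 = -34068/5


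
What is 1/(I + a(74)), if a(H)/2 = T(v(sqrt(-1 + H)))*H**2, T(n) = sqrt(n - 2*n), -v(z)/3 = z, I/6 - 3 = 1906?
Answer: 1/(11454 + 10952*sqrt(3)*73**(1/4)) ≈ 1.4947e-5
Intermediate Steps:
I = 11454 (I = 18 + 6*1906 = 18 + 11436 = 11454)
v(z) = -3*z
T(n) = sqrt(-n)
a(H) = 2*sqrt(3)*H**2*(-1 + H)**(1/4) (a(H) = 2*(sqrt(-(-3)*sqrt(-1 + H))*H**2) = 2*(sqrt(3*sqrt(-1 + H))*H**2) = 2*((sqrt(3)*(-1 + H)**(1/4))*H**2) = 2*(sqrt(3)*H**2*(-1 + H)**(1/4)) = 2*sqrt(3)*H**2*(-1 + H)**(1/4))
1/(I + a(74)) = 1/(11454 + 2*sqrt(3)*74**2*(-1 + 74)**(1/4)) = 1/(11454 + 2*sqrt(3)*5476*73**(1/4)) = 1/(11454 + 10952*sqrt(3)*73**(1/4))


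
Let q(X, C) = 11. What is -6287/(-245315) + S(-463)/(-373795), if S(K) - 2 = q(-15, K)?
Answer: 469372014/18339504085 ≈ 0.025593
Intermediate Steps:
S(K) = 13 (S(K) = 2 + 11 = 13)
-6287/(-245315) + S(-463)/(-373795) = -6287/(-245315) + 13/(-373795) = -6287*(-1/245315) + 13*(-1/373795) = 6287/245315 - 13/373795 = 469372014/18339504085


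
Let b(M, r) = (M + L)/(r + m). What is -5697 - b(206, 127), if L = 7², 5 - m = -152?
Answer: -1618203/284 ≈ -5697.9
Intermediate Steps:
m = 157 (m = 5 - 1*(-152) = 5 + 152 = 157)
L = 49
b(M, r) = (49 + M)/(157 + r) (b(M, r) = (M + 49)/(r + 157) = (49 + M)/(157 + r))
-5697 - b(206, 127) = -5697 - (49 + 206)/(157 + 127) = -5697 - 255/284 = -1618203/284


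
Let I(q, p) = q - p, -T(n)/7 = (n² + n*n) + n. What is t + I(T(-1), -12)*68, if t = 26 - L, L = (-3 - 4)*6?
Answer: 408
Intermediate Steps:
L = -42 (L = -7*6 = -42)
T(n) = -14*n² - 7*n (T(n) = -7*((n² + n*n) + n) = -7*((n² + n²) + n) = -7*(2*n² + n) = -7*(n + 2*n²) = -14*n² - 7*n)
t = 68 (t = 26 - 1*(-42) = 26 + 42 = 68)
t + I(T(-1), -12)*68 = 68 + (-7*(-1)*(1 + 2*(-1)) - 1*(-12))*68 = 68 + (-7*(-1)*(1 - 2) + 12)*68 = 68 + (-7*(-1)*(-1) + 12)*68 = 68 + (-7 + 12)*68 = 68 + 5*68 = 68 + 340 = 408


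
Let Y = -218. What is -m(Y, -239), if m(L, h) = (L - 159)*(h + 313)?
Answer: 27898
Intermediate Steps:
m(L, h) = (-159 + L)*(313 + h)
-m(Y, -239) = -(-49767 - 159*(-239) + 313*(-218) - 218*(-239)) = -(-49767 + 38001 - 68234 + 52102) = -1*(-27898) = 27898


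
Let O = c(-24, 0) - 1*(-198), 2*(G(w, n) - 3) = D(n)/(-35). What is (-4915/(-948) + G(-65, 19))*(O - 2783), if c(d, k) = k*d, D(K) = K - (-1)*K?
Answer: -131086901/6636 ≈ -19754.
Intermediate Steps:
D(K) = 2*K (D(K) = K + K = 2*K)
c(d, k) = d*k
G(w, n) = 3 - n/35 (G(w, n) = 3 + ((2*n)/(-35))/2 = 3 + ((2*n)*(-1/35))/2 = 3 + (-2*n/35)/2 = 3 - n/35)
O = 198 (O = -24*0 - 1*(-198) = 0 + 198 = 198)
(-4915/(-948) + G(-65, 19))*(O - 2783) = (-4915/(-948) + (3 - 1/35*19))*(198 - 2783) = (-4915*(-1/948) + (3 - 19/35))*(-2585) = (4915/948 + 86/35)*(-2585) = (253553/33180)*(-2585) = -131086901/6636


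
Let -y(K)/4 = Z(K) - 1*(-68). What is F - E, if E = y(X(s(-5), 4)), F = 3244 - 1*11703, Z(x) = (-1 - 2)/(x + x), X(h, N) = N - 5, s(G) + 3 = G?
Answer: -8181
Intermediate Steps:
s(G) = -3 + G
X(h, N) = -5 + N
Z(x) = -3/(2*x) (Z(x) = -3*1/(2*x) = -3/(2*x))
F = -8459 (F = 3244 - 11703 = -8459)
y(K) = -272 + 6/K (y(K) = -4*(-3/(2*K) - 1*(-68)) = -4*(-3/(2*K) + 68) = -4*(68 - 3/(2*K)) = -272 + 6/K)
E = -278 (E = -272 + 6/(-5 + 4) = -272 + 6/(-1) = -272 + 6*(-1) = -272 - 6 = -278)
F - E = -8459 - 1*(-278) = -8459 + 278 = -8181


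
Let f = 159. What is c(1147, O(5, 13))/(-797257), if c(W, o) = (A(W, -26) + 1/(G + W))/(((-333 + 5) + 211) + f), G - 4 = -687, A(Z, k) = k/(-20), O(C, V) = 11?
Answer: -1007/25894907360 ≈ -3.8888e-8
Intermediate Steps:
A(Z, k) = -k/20 (A(Z, k) = k*(-1/20) = -k/20)
G = -683 (G = 4 - 687 = -683)
c(W, o) = 13/420 + 1/(42*(-683 + W)) (c(W, o) = (-1/20*(-26) + 1/(-683 + W))/(((-333 + 5) + 211) + 159) = (13/10 + 1/(-683 + W))/((-328 + 211) + 159) = (13/10 + 1/(-683 + W))/(-117 + 159) = (13/10 + 1/(-683 + W))/42 = (13/10 + 1/(-683 + W))*(1/42) = 13/420 + 1/(42*(-683 + W)))
c(1147, O(5, 13))/(-797257) = ((8869 - 13*1147)/(420*(683 - 1*1147)))/(-797257) = ((8869 - 14911)/(420*(683 - 1147)))*(-1/797257) = ((1/420)*(-6042)/(-464))*(-1/797257) = ((1/420)*(-1/464)*(-6042))*(-1/797257) = (1007/32480)*(-1/797257) = -1007/25894907360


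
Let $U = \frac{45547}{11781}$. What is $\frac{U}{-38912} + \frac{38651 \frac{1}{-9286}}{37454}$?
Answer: $- \frac{8389906908935}{39859569460795392} \approx -0.00021049$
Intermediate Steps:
$U = \frac{45547}{11781}$ ($U = 45547 \cdot \frac{1}{11781} = \frac{45547}{11781} \approx 3.8661$)
$\frac{U}{-38912} + \frac{38651 \frac{1}{-9286}}{37454} = \frac{45547}{11781 \left(-38912\right)} + \frac{38651 \frac{1}{-9286}}{37454} = \frac{45547}{11781} \left(- \frac{1}{38912}\right) + 38651 \left(- \frac{1}{9286}\right) \frac{1}{37454} = - \frac{45547}{458422272} - \frac{38651}{347797844} = - \frac{8389906908935}{39859569460795392}$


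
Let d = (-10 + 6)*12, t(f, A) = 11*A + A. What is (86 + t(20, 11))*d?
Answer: -10464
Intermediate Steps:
t(f, A) = 12*A
d = -48 (d = -4*12 = -48)
(86 + t(20, 11))*d = (86 + 12*11)*(-48) = (86 + 132)*(-48) = 218*(-48) = -10464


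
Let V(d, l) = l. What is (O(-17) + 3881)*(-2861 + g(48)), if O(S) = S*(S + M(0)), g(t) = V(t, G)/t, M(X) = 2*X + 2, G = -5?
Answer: -71001161/6 ≈ -1.1834e+7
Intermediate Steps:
M(X) = 2 + 2*X
g(t) = -5/t
O(S) = S*(2 + S) (O(S) = S*(S + (2 + 2*0)) = S*(S + (2 + 0)) = S*(S + 2) = S*(2 + S))
(O(-17) + 3881)*(-2861 + g(48)) = (-17*(2 - 17) + 3881)*(-2861 - 5/48) = (-17*(-15) + 3881)*(-2861 - 5*1/48) = (255 + 3881)*(-2861 - 5/48) = 4136*(-137333/48) = -71001161/6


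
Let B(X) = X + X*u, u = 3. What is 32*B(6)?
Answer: 768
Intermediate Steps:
B(X) = 4*X (B(X) = X + X*3 = X + 3*X = 4*X)
32*B(6) = 32*(4*6) = 32*24 = 768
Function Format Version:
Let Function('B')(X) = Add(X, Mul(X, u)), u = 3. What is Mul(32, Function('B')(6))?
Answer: 768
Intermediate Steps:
Function('B')(X) = Mul(4, X) (Function('B')(X) = Add(X, Mul(X, 3)) = Add(X, Mul(3, X)) = Mul(4, X))
Mul(32, Function('B')(6)) = Mul(32, Mul(4, 6)) = Mul(32, 24) = 768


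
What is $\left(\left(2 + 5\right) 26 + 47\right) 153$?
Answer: $35037$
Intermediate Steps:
$\left(\left(2 + 5\right) 26 + 47\right) 153 = \left(7 \cdot 26 + 47\right) 153 = \left(182 + 47\right) 153 = 229 \cdot 153 = 35037$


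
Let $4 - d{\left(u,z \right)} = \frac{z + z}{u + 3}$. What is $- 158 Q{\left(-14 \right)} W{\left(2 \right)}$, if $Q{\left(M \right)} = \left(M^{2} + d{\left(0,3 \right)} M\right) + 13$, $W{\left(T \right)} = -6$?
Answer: $171588$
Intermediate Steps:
$d{\left(u,z \right)} = 4 - \frac{2 z}{3 + u}$ ($d{\left(u,z \right)} = 4 - \frac{z + z}{u + 3} = 4 - \frac{2 z}{3 + u}$)
$Q{\left(M \right)} = 13 + M^{2} + 2 M$ ($Q{\left(M \right)} = \left(M^{2} + \frac{2 \left(6 - 3 + 2 \cdot 0\right)}{3 + 0} M\right) + 13 = \left(M^{2} + \frac{2 \left(6 - 3 + 0\right)}{3} M\right) + 13 = \left(M^{2} + 2 \cdot \frac{1}{3} \cdot 3 M\right) + 13 = \left(M^{2} + 2 M\right) + 13 = 13 + M^{2} + 2 M$)
$- 158 Q{\left(-14 \right)} W{\left(2 \right)} = - 158 \left(13 + \left(-14\right)^{2} + 2 \left(-14\right)\right) \left(-6\right) = - 158 \left(13 + 196 - 28\right) \left(-6\right) = \left(-158\right) 181 \left(-6\right) = \left(-28598\right) \left(-6\right) = 171588$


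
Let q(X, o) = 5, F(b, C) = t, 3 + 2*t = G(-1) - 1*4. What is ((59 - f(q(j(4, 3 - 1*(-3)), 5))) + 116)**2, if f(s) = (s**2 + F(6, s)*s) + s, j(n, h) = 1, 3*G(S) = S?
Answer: 240100/9 ≈ 26678.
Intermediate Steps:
G(S) = S/3
t = -11/3 (t = -3/2 + ((1/3)*(-1) - 1*4)/2 = -3/2 + (-1/3 - 4)/2 = -3/2 + (1/2)*(-13/3) = -3/2 - 13/6 = -11/3 ≈ -3.6667)
F(b, C) = -11/3
f(s) = s**2 - 8*s/3 (f(s) = (s**2 - 11*s/3) + s = s**2 - 8*s/3)
((59 - f(q(j(4, 3 - 1*(-3)), 5))) + 116)**2 = ((59 - 5*(-8 + 3*5)/3) + 116)**2 = ((59 - 5*(-8 + 15)/3) + 116)**2 = ((59 - 5*7/3) + 116)**2 = ((59 - 1*35/3) + 116)**2 = ((59 - 35/3) + 116)**2 = (142/3 + 116)**2 = (490/3)**2 = 240100/9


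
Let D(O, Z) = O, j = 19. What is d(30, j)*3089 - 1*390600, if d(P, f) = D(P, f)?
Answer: -297930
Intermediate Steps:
d(P, f) = P
d(30, j)*3089 - 1*390600 = 30*3089 - 1*390600 = 92670 - 390600 = -297930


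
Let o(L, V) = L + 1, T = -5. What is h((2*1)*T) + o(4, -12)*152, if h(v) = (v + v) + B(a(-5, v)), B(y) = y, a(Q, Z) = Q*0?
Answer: 740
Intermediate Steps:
a(Q, Z) = 0
o(L, V) = 1 + L
h(v) = 2*v (h(v) = (v + v) + 0 = 2*v + 0 = 2*v)
h((2*1)*T) + o(4, -12)*152 = 2*((2*1)*(-5)) + (1 + 4)*152 = 2*(2*(-5)) + 5*152 = 2*(-10) + 760 = -20 + 760 = 740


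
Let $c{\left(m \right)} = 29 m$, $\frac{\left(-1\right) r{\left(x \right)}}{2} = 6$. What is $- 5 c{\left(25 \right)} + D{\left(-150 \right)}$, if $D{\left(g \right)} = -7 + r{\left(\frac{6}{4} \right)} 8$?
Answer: $-3728$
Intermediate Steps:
$r{\left(x \right)} = -12$ ($r{\left(x \right)} = \left(-2\right) 6 = -12$)
$D{\left(g \right)} = -103$ ($D{\left(g \right)} = -7 - 96 = -103$)
$- 5 c{\left(25 \right)} + D{\left(-150 \right)} = - 5 \cdot 29 \cdot 25 - 103 = \left(-5\right) 725 - 103 = -3625 - 103 = -3728$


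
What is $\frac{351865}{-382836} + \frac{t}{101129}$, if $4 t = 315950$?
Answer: $- \frac{5344497035}{38715821844} \approx -0.13804$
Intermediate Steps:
$t = \frac{157975}{2}$ ($t = \frac{1}{4} \cdot 315950 = \frac{157975}{2} \approx 78988.0$)
$\frac{351865}{-382836} + \frac{t}{101129} = \frac{351865}{-382836} + \frac{157975}{2 \cdot 101129} = 351865 \left(- \frac{1}{382836}\right) + \frac{157975}{2} \cdot \frac{1}{101129} = - \frac{351865}{382836} + \frac{157975}{202258} = - \frac{5344497035}{38715821844}$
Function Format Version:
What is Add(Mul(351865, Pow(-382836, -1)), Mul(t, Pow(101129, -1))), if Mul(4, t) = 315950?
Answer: Rational(-5344497035, 38715821844) ≈ -0.13804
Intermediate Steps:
t = Rational(157975, 2) (t = Mul(Rational(1, 4), 315950) = Rational(157975, 2) ≈ 78988.)
Add(Mul(351865, Pow(-382836, -1)), Mul(t, Pow(101129, -1))) = Add(Mul(351865, Pow(-382836, -1)), Mul(Rational(157975, 2), Pow(101129, -1))) = Add(Mul(351865, Rational(-1, 382836)), Mul(Rational(157975, 2), Rational(1, 101129))) = Add(Rational(-351865, 382836), Rational(157975, 202258)) = Rational(-5344497035, 38715821844)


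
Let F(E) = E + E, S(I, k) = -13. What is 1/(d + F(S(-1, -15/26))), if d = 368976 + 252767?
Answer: 1/621717 ≈ 1.6084e-6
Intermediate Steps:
d = 621743
F(E) = 2*E
1/(d + F(S(-1, -15/26))) = 1/(621743 + 2*(-13)) = 1/(621743 - 26) = 1/621717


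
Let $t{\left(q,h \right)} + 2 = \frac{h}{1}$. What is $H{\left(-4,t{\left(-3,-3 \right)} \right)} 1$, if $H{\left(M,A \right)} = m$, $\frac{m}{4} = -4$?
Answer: $-16$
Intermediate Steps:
$t{\left(q,h \right)} = -2 + h$ ($t{\left(q,h \right)} = -2 + \frac{h}{1} = -2 + h 1 = -2 + h$)
$m = -16$ ($m = 4 \left(-4\right) = -16$)
$H{\left(M,A \right)} = -16$
$H{\left(-4,t{\left(-3,-3 \right)} \right)} 1 = \left(-16\right) 1 = -16$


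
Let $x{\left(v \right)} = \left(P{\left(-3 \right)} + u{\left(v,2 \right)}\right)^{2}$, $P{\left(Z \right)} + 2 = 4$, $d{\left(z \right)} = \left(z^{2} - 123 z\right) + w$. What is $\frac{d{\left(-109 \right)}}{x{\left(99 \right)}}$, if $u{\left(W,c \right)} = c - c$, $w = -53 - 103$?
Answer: $6283$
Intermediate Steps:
$w = -156$
$d{\left(z \right)} = -156 + z^{2} - 123 z$ ($d{\left(z \right)} = \left(z^{2} - 123 z\right) - 156 = -156 + z^{2} - 123 z$)
$P{\left(Z \right)} = 2$ ($P{\left(Z \right)} = -2 + 4 = 2$)
$u{\left(W,c \right)} = 0$
$x{\left(v \right)} = 4$ ($x{\left(v \right)} = \left(2 + 0\right)^{2} = 2^{2} = 4$)
$\frac{d{\left(-109 \right)}}{x{\left(99 \right)}} = \frac{-156 + \left(-109\right)^{2} - -13407}{4} = \left(-156 + 11881 + 13407\right) \frac{1}{4} = 25132 \cdot \frac{1}{4} = 6283$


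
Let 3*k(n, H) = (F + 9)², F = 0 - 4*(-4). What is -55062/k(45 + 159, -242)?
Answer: -165186/625 ≈ -264.30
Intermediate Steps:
F = 16 (F = 0 + 16 = 16)
k(n, H) = 625/3 (k(n, H) = (16 + 9)²/3 = (⅓)*25² = (⅓)*625 = 625/3)
-55062/k(45 + 159, -242) = -55062/625/3 = -55062*3/625 = -165186/625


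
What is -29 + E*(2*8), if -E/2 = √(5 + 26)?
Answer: -29 - 32*√31 ≈ -207.17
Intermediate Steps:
E = -2*√31 (E = -2*√(5 + 26) = -2*√31 ≈ -11.136)
-29 + E*(2*8) = -29 + (-2*√31)*(2*8) = -29 - 2*√31*16 = -29 - 32*√31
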